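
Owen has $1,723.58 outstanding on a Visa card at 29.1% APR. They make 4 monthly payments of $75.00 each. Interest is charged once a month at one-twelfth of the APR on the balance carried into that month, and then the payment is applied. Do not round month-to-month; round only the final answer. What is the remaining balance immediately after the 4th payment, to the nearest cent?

$1,585.86

Monthly rate r = 29.1%/12 = 2.425% = 0.02425.
Each month: B ← B·(1+r) − $75.00.
Month 1: interest $41.80; balance after payment $1,690.38.
Month 2: interest $40.99; balance after payment $1,656.37.
Month 3: interest $40.17; balance after payment $1,621.54.
Month 4: interest $39.32; balance after payment $1,585.86.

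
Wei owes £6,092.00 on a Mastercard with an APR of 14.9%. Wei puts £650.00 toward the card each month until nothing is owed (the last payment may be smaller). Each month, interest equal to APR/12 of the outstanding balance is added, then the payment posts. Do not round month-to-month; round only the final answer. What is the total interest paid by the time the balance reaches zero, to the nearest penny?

Monthly rate r = 14.9%/12 = 1.24167% = 0.0124167.
Payoff takes n = ⌈−ln(1 − rB₀/P)/ln(1+r)⌉ = ⌈10.026⌉ = 11 payments; the last is £16.85.
Total paid = 10·£650.00 + £16.85 = £6,516.85.
Total interest = total paid − principal = £6,516.85 − £6,092.00 = £424.85.

£424.85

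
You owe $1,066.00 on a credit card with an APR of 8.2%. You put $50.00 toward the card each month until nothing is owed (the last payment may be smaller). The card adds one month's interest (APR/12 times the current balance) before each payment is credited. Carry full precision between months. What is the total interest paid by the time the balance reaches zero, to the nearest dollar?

$90

Monthly rate r = 8.2%/12 = 0.683333% = 0.00683333.
Payoff takes n = ⌈−ln(1 − rB₀/P)/ln(1+r)⌉ = ⌈23.121⌉ = 24 payments; the last is $6.08.
Total paid = 23·$50.00 + $6.08 = $1,156.08.
Total interest = total paid − principal = $1,156.08 − $1,066.00 = $90.08.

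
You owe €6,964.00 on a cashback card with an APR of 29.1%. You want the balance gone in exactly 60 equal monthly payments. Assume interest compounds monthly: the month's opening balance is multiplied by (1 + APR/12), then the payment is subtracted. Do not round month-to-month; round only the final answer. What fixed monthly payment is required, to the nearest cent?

€221.47

Monthly rate r = 29.1%/12 = 2.425% = 0.02425.
Level-payment amortization: P = B₀·r / (1 − (1+r)^(−n)) = 6964.00·0.02425 / (1 − 1.02425^(−60)).
Denominator 1 − (1+r)^(−60) = 0.762512015.
P = 168.877 / 0.762512015 ≈ 221.47.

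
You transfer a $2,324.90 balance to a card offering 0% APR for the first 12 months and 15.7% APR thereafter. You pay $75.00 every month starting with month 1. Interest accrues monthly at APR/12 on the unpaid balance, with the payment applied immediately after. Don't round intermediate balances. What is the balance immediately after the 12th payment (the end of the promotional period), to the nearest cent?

$1,424.90

Promo months 1–12 at r₀ = 0%/12 = 0; months 13+ at r₁ = 15.7%/12 = 0.0130833.
After month 12 (no interest yet): B = $2,324.90 − 12·$75.00 = $1,424.90.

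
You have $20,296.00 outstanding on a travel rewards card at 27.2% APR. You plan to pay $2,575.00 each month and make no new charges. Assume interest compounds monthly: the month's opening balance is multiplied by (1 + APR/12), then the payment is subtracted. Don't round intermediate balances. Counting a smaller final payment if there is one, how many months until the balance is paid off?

Monthly rate r = 27.2%/12 = 2.26667% = 0.0226667.
Recurrence: B ← B·(1+r) − $2,575.00.
Month 1: interest $460.04; balance after payment $18,181.04.
Month 2: interest $412.10; balance after payment $16,018.15.
Closed form: n = −ln(1 − rB₀/P)/ln(1+r) = −ln(0.82134)/ln(1.02267) ≈ 8.781, so the balance reaches zero during payment 9.

9 months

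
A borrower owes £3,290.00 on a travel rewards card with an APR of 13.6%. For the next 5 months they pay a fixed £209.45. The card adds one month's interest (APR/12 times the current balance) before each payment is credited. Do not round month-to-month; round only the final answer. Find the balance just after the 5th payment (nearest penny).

£2,409.45

Monthly rate r = 13.6%/12 = 1.13333% = 0.0113333.
Each month: B ← B·(1+r) − £209.45.
Month 1: interest £37.29; balance after payment £3,117.84.
Month 2: interest £35.34; balance after payment £2,943.72.
Month 3: interest £33.36; balance after payment £2,767.63.
Month 4: interest £31.37; balance after payment £2,589.55.
Month 5: interest £29.35; balance after payment £2,409.45.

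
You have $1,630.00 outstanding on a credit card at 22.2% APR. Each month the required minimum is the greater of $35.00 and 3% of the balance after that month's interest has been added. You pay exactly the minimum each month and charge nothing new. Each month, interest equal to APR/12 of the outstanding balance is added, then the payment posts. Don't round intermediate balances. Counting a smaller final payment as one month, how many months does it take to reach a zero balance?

Monthly rate r = 22.2%/12 = 1.85% = 0.0185.
While 3% of the post-interest balance exceeds $35.00, each month B ← (B·(1+r))·(1 − 0.03), i.e. B shrinks by the factor (1+r)·0.97 = 0.98794.
This holds for months 1–30. Entering month 31 the balance is $1,132.85; 3% of the post-interest balance is now below $35.00, so the flat $35.00 minimum applies from here.
From month 31 a fixed $35.00 at rate r clears $1,132.85 in 50 more payments. Total: 30 + 50 = 80 months.

80 months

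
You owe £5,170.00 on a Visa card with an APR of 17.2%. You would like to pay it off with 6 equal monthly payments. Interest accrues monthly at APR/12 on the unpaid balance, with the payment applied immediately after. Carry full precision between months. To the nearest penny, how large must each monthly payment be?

Monthly rate r = 17.2%/12 = 1.43333% = 0.0143333.
Level-payment amortization: P = B₀·r / (1 − (1+r)^(−n)) = 5170.00·0.0143333 / (1 − 1.01433^(−6)).
Denominator 1 − (1+r)^(−6) = 0.0818454005.
P = 74.1033 / 0.0818454005 ≈ 905.41.

£905.41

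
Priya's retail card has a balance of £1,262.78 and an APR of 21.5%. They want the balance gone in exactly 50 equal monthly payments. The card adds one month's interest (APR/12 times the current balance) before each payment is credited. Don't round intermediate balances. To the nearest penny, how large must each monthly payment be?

Monthly rate r = 21.5%/12 = 1.79167% = 0.0179167.
Level-payment amortization: P = B₀·r / (1 − (1+r)^(−n)) = 1262.78·0.0179167 / (1 − 1.01792^(−50)).
Denominator 1 − (1+r)^(−50) = 0.588482094.
P = 22.6248 / 0.588482094 ≈ 38.45.

£38.45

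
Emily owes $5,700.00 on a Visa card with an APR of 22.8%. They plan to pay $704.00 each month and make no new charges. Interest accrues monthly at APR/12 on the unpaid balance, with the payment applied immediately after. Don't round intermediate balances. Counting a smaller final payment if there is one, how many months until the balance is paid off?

9 payments

Monthly rate r = 22.8%/12 = 1.9% = 0.019.
Recurrence: B ← B·(1+r) − $704.00.
Month 1: interest $108.30; balance after payment $5,104.30.
Month 2: interest $96.98; balance after payment $4,497.28.
Closed form: n = −ln(1 − rB₀/P)/ln(1+r) = −ln(0.84616)/ln(1.019) ≈ 8.875, so the balance reaches zero during payment 9.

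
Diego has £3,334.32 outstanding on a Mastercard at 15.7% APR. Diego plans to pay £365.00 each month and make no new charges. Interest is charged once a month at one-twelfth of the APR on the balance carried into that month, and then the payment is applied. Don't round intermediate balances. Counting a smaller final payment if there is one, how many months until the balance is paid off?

Monthly rate r = 15.7%/12 = 1.30833% = 0.0130833.
Recurrence: B ← B·(1+r) − £365.00.
Month 1: interest £43.62; balance after payment £3,012.94.
Month 2: interest £39.42; balance after payment £2,687.36.
Closed form: n = −ln(1 − rB₀/P)/ln(1+r) = −ln(0.88048)/ln(1.01308) ≈ 9.792, so the balance reaches zero during payment 10.

10 months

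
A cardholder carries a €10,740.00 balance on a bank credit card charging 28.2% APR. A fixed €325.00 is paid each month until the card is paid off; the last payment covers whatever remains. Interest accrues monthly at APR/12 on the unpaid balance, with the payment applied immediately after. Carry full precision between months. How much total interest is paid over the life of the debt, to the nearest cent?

€10,230.55

Monthly rate r = 28.2%/12 = 2.35% = 0.0235.
Payoff takes n = ⌈−ln(1 − rB₀/P)/ln(1+r)⌉ = ⌈64.522⌉ = 65 payments; the last is €170.55.
Total paid = 64·€325.00 + €170.55 = €20,970.55.
Total interest = total paid − principal = €20,970.55 − €10,740.00 = €10,230.55.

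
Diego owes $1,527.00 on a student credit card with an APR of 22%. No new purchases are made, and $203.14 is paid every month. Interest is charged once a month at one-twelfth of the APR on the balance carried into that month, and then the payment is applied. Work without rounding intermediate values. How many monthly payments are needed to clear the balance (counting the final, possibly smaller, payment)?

9 months

Monthly rate r = 22%/12 = 1.83333% = 0.0183333.
Recurrence: B ← B·(1+r) − $203.14.
Month 1: interest $28.00; balance after payment $1,351.86.
Month 2: interest $24.78; balance after payment $1,173.50.
Closed form: n = −ln(1 − rB₀/P)/ln(1+r) = −ln(0.86219)/ln(1.01833) ≈ 8.162, so the balance reaches zero during payment 9.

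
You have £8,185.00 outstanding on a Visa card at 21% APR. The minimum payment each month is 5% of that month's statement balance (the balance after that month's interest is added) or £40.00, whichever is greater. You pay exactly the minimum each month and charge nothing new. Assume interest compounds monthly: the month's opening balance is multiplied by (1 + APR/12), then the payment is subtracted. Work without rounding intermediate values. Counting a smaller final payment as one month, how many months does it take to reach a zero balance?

Monthly rate r = 21%/12 = 1.75% = 0.0175.
While 5% of the post-interest balance exceeds £40.00, each month B ← (B·(1+r))·(1 − 0.05), i.e. B shrinks by the factor (1+r)·0.95 = 0.96663.
This holds for months 1–70. Entering month 71 the balance is £760.47; 5% of the post-interest balance is now below £40.00, so the flat £40.00 minimum applies from here.
From month 71 a fixed £40.00 at rate r clears £760.47 in 24 more payments. Total: 70 + 24 = 94 months.

94 months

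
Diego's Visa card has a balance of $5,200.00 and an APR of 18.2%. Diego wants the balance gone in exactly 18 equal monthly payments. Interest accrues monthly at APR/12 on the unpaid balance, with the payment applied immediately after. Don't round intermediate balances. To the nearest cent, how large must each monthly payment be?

Monthly rate r = 18.2%/12 = 1.51667% = 0.0151667.
Level-payment amortization: P = B₀·r / (1 − (1+r)^(−n)) = 5200.00·0.0151667 / (1 − 1.01517^(−18)).
Denominator 1 − (1+r)^(−18) = 0.237345713.
P = 78.8667 / 0.237345713 ≈ 332.29.

$332.29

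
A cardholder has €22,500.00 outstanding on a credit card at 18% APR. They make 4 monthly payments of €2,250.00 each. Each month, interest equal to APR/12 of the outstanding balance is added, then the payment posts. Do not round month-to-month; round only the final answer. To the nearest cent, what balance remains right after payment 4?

Monthly rate r = 18%/12 = 1.5% = 0.015.
Each month: B ← B·(1+r) − €2,250.00.
Month 1: interest €337.50; balance after payment €20,587.50.
Month 2: interest €308.81; balance after payment €18,646.31.
Month 3: interest €279.69; balance after payment €16,676.01.
Month 4: interest €250.14; balance after payment €14,676.15.

€14,676.15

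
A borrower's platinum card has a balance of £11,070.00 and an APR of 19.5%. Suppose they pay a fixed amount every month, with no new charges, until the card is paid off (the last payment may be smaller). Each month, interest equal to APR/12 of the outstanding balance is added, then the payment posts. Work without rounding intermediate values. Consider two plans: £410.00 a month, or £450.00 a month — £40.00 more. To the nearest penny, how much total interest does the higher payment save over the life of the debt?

Monthly rate r = 19.5%/12 = 1.625% = 0.01625.
At £410.00/mo: n = ⌈−ln(1 − rB₀/P)/ln(1+r)⌉ = 36 payments (last £341.56); total interest = total paid − £11,070.00 = £3,621.56.
At £450.00/mo: 32 payments (last £299.75); total interest £3,179.75.
Interest saved = £3,621.56 − £3,179.75 = £441.81.

£441.81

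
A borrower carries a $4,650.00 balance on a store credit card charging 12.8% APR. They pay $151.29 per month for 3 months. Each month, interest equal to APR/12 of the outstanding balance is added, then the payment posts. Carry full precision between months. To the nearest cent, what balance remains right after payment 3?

Monthly rate r = 12.8%/12 = 1.06667% = 0.0106667.
Each month: B ← B·(1+r) − $151.29.
Month 1: interest $49.60; balance after payment $4,548.31.
Month 2: interest $48.52; balance after payment $4,445.54.
Month 3: interest $47.42; balance after payment $4,341.66.

$4,341.66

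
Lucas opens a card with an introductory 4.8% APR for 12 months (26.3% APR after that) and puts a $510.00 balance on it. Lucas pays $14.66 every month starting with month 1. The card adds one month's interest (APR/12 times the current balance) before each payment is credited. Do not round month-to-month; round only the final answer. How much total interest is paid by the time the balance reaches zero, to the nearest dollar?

Promo months 1–12 at r₀ = 4.8%/12 = 0.004; months 13+ at r₁ = 26.3%/12 = 0.0219167.
After month 12: iterate B ← B·(1+r₀) − $14.66 for 12 months → $355.18.
Then at r₁ with $14.66/mo: n₂ = −ln(1 − r₁·B/P)/ln(1+r₁) ≈ 34.92 → 35 more payments.
Total paid = 46·$14.66 + $13.56 = $687.92; interest = $687.92 − $510.00 = $177.92.

$178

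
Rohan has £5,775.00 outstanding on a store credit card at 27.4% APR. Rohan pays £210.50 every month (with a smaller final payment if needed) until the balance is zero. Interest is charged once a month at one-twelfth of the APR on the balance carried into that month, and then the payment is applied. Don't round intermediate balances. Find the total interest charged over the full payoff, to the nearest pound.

Monthly rate r = 27.4%/12 = 2.28333% = 0.0228333.
Payoff takes n = ⌈−ln(1 − rB₀/P)/ln(1+r)⌉ = ⌈43.613⌉ = 44 payments; the last is £129.65.
Total paid = 43·£210.50 + £129.65 = £9,181.15.
Total interest = total paid − principal = £9,181.15 − £5,775.00 = £3,406.15.

£3,406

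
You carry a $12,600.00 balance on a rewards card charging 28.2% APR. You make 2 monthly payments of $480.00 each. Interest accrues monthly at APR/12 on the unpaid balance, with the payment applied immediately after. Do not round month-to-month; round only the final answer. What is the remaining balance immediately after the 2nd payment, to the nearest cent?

Monthly rate r = 28.2%/12 = 2.35% = 0.0235.
Each month: B ← B·(1+r) − $480.00.
Month 1: interest $296.10; balance after payment $12,416.10.
Month 2: interest $291.78; balance after payment $12,227.88.

$12,227.88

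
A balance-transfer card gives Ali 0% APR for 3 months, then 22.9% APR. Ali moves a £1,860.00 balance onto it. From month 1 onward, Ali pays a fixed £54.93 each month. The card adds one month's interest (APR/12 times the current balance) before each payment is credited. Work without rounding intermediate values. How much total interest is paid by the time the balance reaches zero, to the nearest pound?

Promo months 1–3 at r₀ = 0%/12 = 0; months 4+ at r₁ = 22.9%/12 = 0.0190833.
After month 3 (no interest yet): B = £1,860.00 − 3·£54.93 = £1,695.21.
Then at r₁ with £54.93/mo: n₂ = −ln(1 − r₁·B/P)/ln(1+r₁) ≈ 47.03 → 48 more payments.
Total paid = 50·£54.93 + £1.59 = £2,748.09; interest = £2,748.09 − £1,860.00 = £888.09.

£888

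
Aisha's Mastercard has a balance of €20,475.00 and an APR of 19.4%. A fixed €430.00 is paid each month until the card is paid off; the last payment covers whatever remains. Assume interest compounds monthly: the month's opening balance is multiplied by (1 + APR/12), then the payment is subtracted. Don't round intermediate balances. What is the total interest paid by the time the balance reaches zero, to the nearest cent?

Monthly rate r = 19.4%/12 = 1.61667% = 0.0161667.
Payoff takes n = ⌈−ln(1 − rB₀/P)/ln(1+r)⌉ = ⌈91.586⌉ = 92 payments; the last is €252.61.
Total paid = 91·€430.00 + €252.61 = €39,382.61.
Total interest = total paid − principal = €39,382.61 − €20,475.00 = €18,907.61.

€18,907.61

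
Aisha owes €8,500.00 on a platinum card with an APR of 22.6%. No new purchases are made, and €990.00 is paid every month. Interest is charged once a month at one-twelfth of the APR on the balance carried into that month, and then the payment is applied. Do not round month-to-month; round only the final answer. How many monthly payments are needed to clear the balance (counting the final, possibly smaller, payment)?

Monthly rate r = 22.6%/12 = 1.88333% = 0.0188333.
Recurrence: B ← B·(1+r) − €990.00.
Month 1: interest €160.08; balance after payment €7,670.08.
Month 2: interest €144.45; balance after payment €6,824.54.
Closed form: n = −ln(1 − rB₀/P)/ln(1+r) = −ln(0.8383)/ln(1.01883) ≈ 9.453, so the balance reaches zero during payment 10.

10 payments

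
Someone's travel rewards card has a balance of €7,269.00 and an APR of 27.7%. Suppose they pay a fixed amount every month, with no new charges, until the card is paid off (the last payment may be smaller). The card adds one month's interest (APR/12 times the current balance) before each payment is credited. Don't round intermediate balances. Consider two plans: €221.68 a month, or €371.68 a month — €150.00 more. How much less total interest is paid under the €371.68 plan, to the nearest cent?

Monthly rate r = 27.7%/12 = 2.30833% = 0.0230833.
At €221.68/mo: n = ⌈−ln(1 − rB₀/P)/ln(1+r)⌉ = 62 payments (last €216.32); total interest = total paid − €7,269.00 = €6,469.80.
At €371.68/mo: 27 payments (last €116.90); total interest €2,511.58.
Interest saved = €6,469.80 − €2,511.58 = €3,958.22.

€3,958.22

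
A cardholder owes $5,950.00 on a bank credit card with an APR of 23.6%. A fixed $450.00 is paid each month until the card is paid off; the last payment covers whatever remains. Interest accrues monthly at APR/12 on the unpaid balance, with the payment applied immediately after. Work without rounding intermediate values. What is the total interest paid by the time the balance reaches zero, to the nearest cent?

$1,009.47

Monthly rate r = 23.6%/12 = 1.96667% = 0.0196667.
Payoff takes n = ⌈−ln(1 − rB₀/P)/ln(1+r)⌉ = ⌈15.463⌉ = 16 payments; the last is $209.47.
Total paid = 15·$450.00 + $209.47 = $6,959.47.
Total interest = total paid − principal = $6,959.47 − $5,950.00 = $1,009.47.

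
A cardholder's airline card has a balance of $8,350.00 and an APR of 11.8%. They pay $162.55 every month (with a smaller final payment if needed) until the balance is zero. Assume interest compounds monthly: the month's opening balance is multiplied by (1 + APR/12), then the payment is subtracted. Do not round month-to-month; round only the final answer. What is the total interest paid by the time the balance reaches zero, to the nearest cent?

$3,335.60

Monthly rate r = 11.8%/12 = 0.983333% = 0.00983333.
Payoff takes n = ⌈−ln(1 − rB₀/P)/ln(1+r)⌉ = ⌈71.889⌉ = 72 payments; the last is $144.55.
Total paid = 71·$162.55 + $144.55 = $11,685.60.
Total interest = total paid − principal = $11,685.60 − $8,350.00 = $3,335.60.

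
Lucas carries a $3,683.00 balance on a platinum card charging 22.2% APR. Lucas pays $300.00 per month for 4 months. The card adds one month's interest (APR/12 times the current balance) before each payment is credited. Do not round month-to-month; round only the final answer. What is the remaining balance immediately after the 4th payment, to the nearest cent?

$2,729.49

Monthly rate r = 22.2%/12 = 1.85% = 0.0185.
Each month: B ← B·(1+r) − $300.00.
Month 1: interest $68.14; balance after payment $3,451.14.
Month 2: interest $63.85; balance after payment $3,214.98.
Month 3: interest $59.48; balance after payment $2,974.46.
Month 4: interest $55.03; balance after payment $2,729.49.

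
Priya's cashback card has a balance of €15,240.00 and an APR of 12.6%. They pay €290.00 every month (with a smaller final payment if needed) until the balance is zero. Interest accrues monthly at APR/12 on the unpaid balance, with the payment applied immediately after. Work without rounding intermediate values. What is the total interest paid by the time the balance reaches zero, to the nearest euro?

€7,041

Monthly rate r = 12.6%/12 = 1.05% = 0.0105.
Payoff takes n = ⌈−ln(1 − rB₀/P)/ln(1+r)⌉ = ⌈76.829⌉ = 77 payments; the last is €240.67.
Total paid = 76·€290.00 + €240.67 = €22,280.67.
Total interest = total paid − principal = €22,280.67 − €15,240.00 = €7,040.67.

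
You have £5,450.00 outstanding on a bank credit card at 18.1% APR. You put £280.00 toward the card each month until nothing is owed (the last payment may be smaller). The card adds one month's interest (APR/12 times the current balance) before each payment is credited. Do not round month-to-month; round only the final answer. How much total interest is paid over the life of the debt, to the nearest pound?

Monthly rate r = 18.1%/12 = 1.50833% = 0.0150833.
Payoff takes n = ⌈−ln(1 − rB₀/P)/ln(1+r)⌉ = ⌈23.216⌉ = 24 payments; the last is £60.73.
Total paid = 23·£280.00 + £60.73 = £6,500.73.
Total interest = total paid − principal = £6,500.73 − £5,450.00 = £1,050.73.

£1,051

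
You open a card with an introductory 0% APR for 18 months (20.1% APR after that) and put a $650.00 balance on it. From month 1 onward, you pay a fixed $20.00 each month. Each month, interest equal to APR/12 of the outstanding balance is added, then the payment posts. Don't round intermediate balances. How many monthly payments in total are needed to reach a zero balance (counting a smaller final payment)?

35 payments

Promo months 1–18 at r₀ = 0%/12 = 0; months 19+ at r₁ = 20.1%/12 = 0.01675.
After month 18 (no interest yet): B = $650.00 − 18·$20.00 = $290.00.
Then at r₁ with $20.00/mo: n₂ = −ln(1 − r₁·B/P)/ln(1+r₁) ≈ 16.75 → 17 more payments.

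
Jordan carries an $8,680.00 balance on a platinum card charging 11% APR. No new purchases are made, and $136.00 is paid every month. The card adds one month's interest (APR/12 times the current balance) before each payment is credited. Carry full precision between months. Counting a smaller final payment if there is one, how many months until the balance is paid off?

Monthly rate r = 11%/12 = 0.916667% = 0.00916667.
Recurrence: B ← B·(1+r) − $136.00.
Month 1: interest $79.57; balance after payment $8,623.57.
Month 2: interest $79.05; balance after payment $8,566.62.
Closed form: n = −ln(1 − rB₀/P)/ln(1+r) = −ln(0.41495)/ln(1.00917) ≈ 96.395, so the balance reaches zero during payment 97.

97 months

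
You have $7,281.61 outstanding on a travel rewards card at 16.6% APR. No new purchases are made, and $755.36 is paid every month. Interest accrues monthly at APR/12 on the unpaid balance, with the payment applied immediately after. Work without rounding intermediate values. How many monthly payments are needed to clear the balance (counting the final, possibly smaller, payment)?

Monthly rate r = 16.6%/12 = 1.38333% = 0.0138333.
Recurrence: B ← B·(1+r) − $755.36.
Month 1: interest $100.73; balance after payment $6,626.98.
Month 2: interest $91.67; balance after payment $5,963.29.
Closed form: n = −ln(1 − rB₀/P)/ln(1+r) = −ln(0.86665)/ln(1.01383) ≈ 10.418, so the balance reaches zero during payment 11.

11 payments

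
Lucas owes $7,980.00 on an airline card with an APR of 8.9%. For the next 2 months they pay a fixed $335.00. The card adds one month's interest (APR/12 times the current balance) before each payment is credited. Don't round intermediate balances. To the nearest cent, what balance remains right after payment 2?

$7,426.32

Monthly rate r = 8.9%/12 = 0.741667% = 0.00741667.
Each month: B ← B·(1+r) − $335.00.
Month 1: interest $59.19; balance after payment $7,704.19.
Month 2: interest $57.14; balance after payment $7,426.32.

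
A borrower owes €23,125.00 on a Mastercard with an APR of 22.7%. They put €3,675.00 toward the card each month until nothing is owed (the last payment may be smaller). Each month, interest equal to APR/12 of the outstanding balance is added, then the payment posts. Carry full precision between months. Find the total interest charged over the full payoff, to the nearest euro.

€1,735

Monthly rate r = 22.7%/12 = 1.89167% = 0.0189167.
Payoff takes n = ⌈−ln(1 − rB₀/P)/ln(1+r)⌉ = ⌈6.763⌉ = 7 payments; the last is €2,809.69.
Total paid = 6·€3,675.00 + €2,809.69 = €24,859.69.
Total interest = total paid − principal = €24,859.69 − €23,125.00 = €1,734.69.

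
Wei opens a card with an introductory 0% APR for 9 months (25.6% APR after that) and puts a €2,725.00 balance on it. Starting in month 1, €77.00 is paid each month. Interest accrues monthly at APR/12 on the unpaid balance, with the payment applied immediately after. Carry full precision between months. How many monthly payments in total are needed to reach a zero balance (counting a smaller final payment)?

49 payments

Promo months 1–9 at r₀ = 0%/12 = 0; months 10+ at r₁ = 25.6%/12 = 0.0213333.
After month 9 (no interest yet): B = €2,725.00 − 9·€77.00 = €2,032.00.
Then at r₁ with €77.00/mo: n₂ = −ln(1 − r₁·B/P)/ln(1+r₁) ≈ 39.21 → 40 more payments.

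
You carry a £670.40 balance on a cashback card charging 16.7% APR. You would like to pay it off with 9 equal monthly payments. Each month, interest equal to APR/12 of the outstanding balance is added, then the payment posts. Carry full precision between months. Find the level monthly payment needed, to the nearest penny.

£79.77

Monthly rate r = 16.7%/12 = 1.39167% = 0.0139167.
Level-payment amortization: P = B₀·r / (1 − (1+r)^(−n)) = 670.40·0.0139167 / (1 − 1.01392^(−9)).
Denominator 1 − (1+r)^(−9) = 0.116961494.
P = 9.32973 / 0.116961494 ≈ 79.77.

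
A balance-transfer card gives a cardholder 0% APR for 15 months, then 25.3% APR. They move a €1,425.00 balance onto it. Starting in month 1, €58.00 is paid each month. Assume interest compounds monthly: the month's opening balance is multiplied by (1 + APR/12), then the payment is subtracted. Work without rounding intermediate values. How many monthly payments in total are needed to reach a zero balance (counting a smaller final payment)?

Promo months 1–15 at r₀ = 0%/12 = 0; months 16+ at r₁ = 25.3%/12 = 0.0210833.
After month 15 (no interest yet): B = €1,425.00 − 15·€58.00 = €555.00.
Then at r₁ with €58.00/mo: n₂ = −ln(1 − r₁·B/P)/ln(1+r₁) ≈ 10.80 → 11 more payments.

26 months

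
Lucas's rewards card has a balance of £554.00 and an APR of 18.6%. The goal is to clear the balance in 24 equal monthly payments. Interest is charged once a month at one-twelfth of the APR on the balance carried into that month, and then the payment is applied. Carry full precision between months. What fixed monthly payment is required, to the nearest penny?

£27.82

Monthly rate r = 18.6%/12 = 1.55% = 0.0155.
Level-payment amortization: P = B₀·r / (1 − (1+r)^(−n)) = 554.00·0.0155 / (1 − 1.0155^(−24)).
Denominator 1 − (1+r)^(−24) = 0.308675841.
P = 8.587 / 0.308675841 ≈ 27.82.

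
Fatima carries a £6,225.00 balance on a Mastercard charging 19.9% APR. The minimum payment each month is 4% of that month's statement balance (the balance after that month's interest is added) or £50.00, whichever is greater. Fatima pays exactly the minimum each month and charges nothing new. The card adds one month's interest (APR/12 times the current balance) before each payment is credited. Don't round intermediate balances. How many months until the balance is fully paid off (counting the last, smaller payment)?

99 months

Monthly rate r = 19.9%/12 = 1.65833% = 0.0165833.
While 4% of the post-interest balance exceeds £50.00, each month B ← (B·(1+r))·(1 − 0.04), i.e. B shrinks by the factor (1+r)·0.96 = 0.97592.
This holds for months 1–67. Entering month 68 the balance is £1,215.88; 4% of the post-interest balance is now below £50.00, so the flat £50.00 minimum applies from here.
From month 68 a fixed £50.00 at rate r clears £1,215.88 in 32 more payments. Total: 67 + 32 = 99 months.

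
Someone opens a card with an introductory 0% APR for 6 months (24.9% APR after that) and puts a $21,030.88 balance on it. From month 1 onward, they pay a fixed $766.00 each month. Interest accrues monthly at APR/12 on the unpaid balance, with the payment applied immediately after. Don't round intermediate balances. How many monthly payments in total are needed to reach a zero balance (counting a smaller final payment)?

Promo months 1–6 at r₀ = 0%/12 = 0; months 7+ at r₁ = 24.9%/12 = 0.02075.
After month 6 (no interest yet): B = $21,030.88 − 6·$766.00 = $16,434.88.
Then at r₁ with $766.00/mo: n₂ = −ln(1 − r₁·B/P)/ln(1+r₁) ≈ 28.69 → 29 more payments.

35 months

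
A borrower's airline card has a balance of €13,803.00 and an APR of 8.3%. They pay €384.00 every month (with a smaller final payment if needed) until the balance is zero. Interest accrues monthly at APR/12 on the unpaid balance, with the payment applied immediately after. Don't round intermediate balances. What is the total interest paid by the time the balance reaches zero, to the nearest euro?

€2,122

Monthly rate r = 8.3%/12 = 0.691667% = 0.00691667.
Payoff takes n = ⌈−ln(1 − rB₀/P)/ln(1+r)⌉ = ⌈41.470⌉ = 42 payments; the last is €180.77.
Total paid = 41·€384.00 + €180.77 = €15,924.77.
Total interest = total paid − principal = €15,924.77 − €13,803.00 = €2,121.77.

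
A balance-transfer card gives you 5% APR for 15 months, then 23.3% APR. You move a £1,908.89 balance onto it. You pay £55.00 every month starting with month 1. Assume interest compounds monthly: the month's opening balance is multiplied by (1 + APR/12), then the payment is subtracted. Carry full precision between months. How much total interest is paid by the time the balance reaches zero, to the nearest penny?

£461.13

Promo months 1–15 at r₀ = 5%/12 = 0.00416667; months 16+ at r₁ = 23.3%/12 = 0.0194167.
After month 15: iterate B ← B·(1+r₀) − £55.00 for 15 months → £1,182.24.
Then at r₁ with £55.00/mo: n₂ = −ln(1 − r₁·B/P)/ln(1+r₁) ≈ 28.09 → 29 more payments.
Total paid = 43·£55.00 + £5.02 = £2,370.02; interest = £2,370.02 − £1,908.89 = £461.13.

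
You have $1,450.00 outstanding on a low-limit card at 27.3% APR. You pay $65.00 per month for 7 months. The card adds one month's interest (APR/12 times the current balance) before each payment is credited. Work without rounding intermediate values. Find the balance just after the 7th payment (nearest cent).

Monthly rate r = 27.3%/12 = 2.275% = 0.02275.
Each month: B ← B·(1+r) − $65.00.
Month 1: interest $32.99; balance after payment $1,417.99.
Month 2: interest $32.26; balance after payment $1,385.25.
Month 3: interest $31.51; balance after payment $1,351.76.
Month 4: interest $30.75; balance after payment $1,317.51.
Month 5: interest $29.97; balance after payment $1,282.49.
Month 6: interest $29.18; balance after payment $1,246.66.
Month 7: interest $28.36; balance after payment $1,210.03.

$1,210.03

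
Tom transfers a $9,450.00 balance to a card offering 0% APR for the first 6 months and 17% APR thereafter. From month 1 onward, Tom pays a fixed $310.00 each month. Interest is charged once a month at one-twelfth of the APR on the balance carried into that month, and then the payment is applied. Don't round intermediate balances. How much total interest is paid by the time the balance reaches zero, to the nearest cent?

$1,797.23

Promo months 1–6 at r₀ = 0%/12 = 0; months 7+ at r₁ = 17%/12 = 0.0141667.
After month 6 (no interest yet): B = $9,450.00 − 6·$310.00 = $7,590.00.
Then at r₁ with $310.00/mo: n₂ = −ln(1 − r₁·B/P)/ln(1+r₁) ≈ 30.28 → 31 more payments.
Total paid = 36·$310.00 + $87.23 = $11,247.23; interest = $11,247.23 − $9,450.00 = $1,797.23.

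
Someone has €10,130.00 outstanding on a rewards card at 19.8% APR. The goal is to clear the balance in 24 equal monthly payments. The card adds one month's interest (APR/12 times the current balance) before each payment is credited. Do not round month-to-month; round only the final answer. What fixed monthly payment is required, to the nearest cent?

€514.59

Monthly rate r = 19.8%/12 = 1.65% = 0.0165.
Level-payment amortization: P = B₀·r / (1 − (1+r)^(−n)) = 10130.00·0.0165 / (1 − 1.0165^(−24)).
Denominator 1 − (1+r)^(−24) = 0.324814964.
P = 167.145 / 0.324814964 ≈ 514.59.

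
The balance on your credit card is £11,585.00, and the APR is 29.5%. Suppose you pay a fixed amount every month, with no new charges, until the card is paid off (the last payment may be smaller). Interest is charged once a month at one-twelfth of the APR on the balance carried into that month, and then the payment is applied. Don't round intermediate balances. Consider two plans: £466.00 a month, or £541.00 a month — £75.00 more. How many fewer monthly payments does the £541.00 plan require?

Monthly rate r = 29.5%/12 = 2.45833% = 0.0245833.
At £466.00/mo: n = ⌈−ln(1 − rB₀/P)/ln(1+r)⌉ = 39 payments (last £416.99); total interest = total paid − £11,585.00 = £6,539.99.
At £541.00/mo: 31 payments (last £421.53); total interest £5,066.53.
Payments saved = 39 − 31 = 8.

8 fewer payments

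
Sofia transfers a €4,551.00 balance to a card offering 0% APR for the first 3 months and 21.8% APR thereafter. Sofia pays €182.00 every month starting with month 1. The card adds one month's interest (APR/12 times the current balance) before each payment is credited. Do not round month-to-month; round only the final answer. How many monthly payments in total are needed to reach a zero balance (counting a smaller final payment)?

Promo months 1–3 at r₀ = 0%/12 = 0; months 4+ at r₁ = 21.8%/12 = 0.0181667.
After month 3 (no interest yet): B = €4,551.00 − 3·€182.00 = €4,005.00.
Then at r₁ with €182.00/mo: n₂ = −ln(1 − r₁·B/P)/ln(1+r₁) ≈ 28.35 → 29 more payments.

32 months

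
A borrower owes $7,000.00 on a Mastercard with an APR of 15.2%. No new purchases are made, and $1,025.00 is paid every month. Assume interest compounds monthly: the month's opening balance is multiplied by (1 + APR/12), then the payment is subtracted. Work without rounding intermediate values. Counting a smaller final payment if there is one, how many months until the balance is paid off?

8 months

Monthly rate r = 15.2%/12 = 1.26667% = 0.0126667.
Recurrence: B ← B·(1+r) − $1,025.00.
Month 1: interest $88.67; balance after payment $6,063.67.
Month 2: interest $76.81; balance after payment $5,115.47.
Closed form: n = −ln(1 − rB₀/P)/ln(1+r) = −ln(0.9135)/ln(1.01267) ≈ 7.188, so the balance reaches zero during payment 8.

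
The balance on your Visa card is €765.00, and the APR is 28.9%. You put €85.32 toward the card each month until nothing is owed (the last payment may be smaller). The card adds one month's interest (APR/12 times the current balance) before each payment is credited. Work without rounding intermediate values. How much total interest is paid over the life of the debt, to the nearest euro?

Monthly rate r = 28.9%/12 = 2.40833% = 0.0240833.
Payoff takes n = ⌈−ln(1 − rB₀/P)/ln(1+r)⌉ = ⌈10.222⌉ = 11 payments; the last is €19.13.
Total paid = 10·€85.32 + €19.13 = €872.33.
Total interest = total paid − principal = €872.33 − €765.00 = €107.33.

€107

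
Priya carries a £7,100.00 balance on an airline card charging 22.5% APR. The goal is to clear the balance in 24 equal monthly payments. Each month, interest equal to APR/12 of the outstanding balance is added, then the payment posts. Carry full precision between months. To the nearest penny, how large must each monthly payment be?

Monthly rate r = 22.5%/12 = 1.875% = 0.01875.
Level-payment amortization: P = B₀·r / (1 − (1+r)^(−n)) = 7100.00·0.01875 / (1 − 1.01875^(−24)).
Denominator 1 − (1+r)^(−24) = 0.359709471.
P = 133.125 / 0.359709471 ≈ 370.09.

£370.09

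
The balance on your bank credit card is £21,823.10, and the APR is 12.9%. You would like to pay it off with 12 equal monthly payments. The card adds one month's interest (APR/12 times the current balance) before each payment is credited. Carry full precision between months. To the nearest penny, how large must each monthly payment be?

£1,948.16

Monthly rate r = 12.9%/12 = 1.075% = 0.01075.
Level-payment amortization: P = B₀·r / (1 − (1+r)^(−n)) = 21823.10·0.01075 / (1 − 1.01075^(−12)).
Denominator 1 − (1+r)^(−12) = 0.1204207.
P = 234.598 / 0.1204207 ≈ 1948.16.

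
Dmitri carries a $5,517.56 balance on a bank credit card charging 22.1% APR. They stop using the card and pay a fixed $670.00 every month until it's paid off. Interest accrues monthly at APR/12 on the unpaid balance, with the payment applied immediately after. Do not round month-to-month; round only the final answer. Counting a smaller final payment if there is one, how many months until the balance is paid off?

Monthly rate r = 22.1%/12 = 1.84167% = 0.0184167.
Recurrence: B ← B·(1+r) − $670.00.
Month 1: interest $101.62; balance after payment $4,949.18.
Month 2: interest $91.15; balance after payment $4,370.32.
Closed form: n = −ln(1 − rB₀/P)/ln(1+r) = −ln(0.84834)/ln(1.01842) ≈ 9.013, so the balance reaches zero during payment 10.

10 payments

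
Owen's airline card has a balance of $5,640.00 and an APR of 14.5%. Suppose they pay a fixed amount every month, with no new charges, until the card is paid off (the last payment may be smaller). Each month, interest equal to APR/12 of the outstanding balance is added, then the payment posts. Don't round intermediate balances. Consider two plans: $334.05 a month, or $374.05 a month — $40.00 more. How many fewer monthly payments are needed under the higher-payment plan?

2 fewer payments

Monthly rate r = 14.5%/12 = 1.20833% = 0.0120833.
At $334.05/mo: n = ⌈−ln(1 − rB₀/P)/ln(1+r)⌉ = 19 payments (last $333.03); total interest = total paid − $5,640.00 = $705.93.
At $374.05/mo: 17 payments (last $279.36); total interest $624.16.
Payments saved = 19 − 17 = 2.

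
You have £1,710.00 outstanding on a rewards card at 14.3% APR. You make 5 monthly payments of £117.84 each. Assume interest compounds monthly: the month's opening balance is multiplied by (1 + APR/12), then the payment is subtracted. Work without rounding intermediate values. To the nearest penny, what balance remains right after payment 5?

Monthly rate r = 14.3%/12 = 1.19167% = 0.0119167.
Each month: B ← B·(1+r) − £117.84.
Month 1: interest £20.38; balance after payment £1,612.54.
Month 2: interest £19.22; balance after payment £1,513.91.
Month 3: interest £18.04; balance after payment £1,414.11.
Month 4: interest £16.85; balance after payment £1,313.13.
Month 5: interest £15.65; balance after payment £1,210.93.

£1,210.93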